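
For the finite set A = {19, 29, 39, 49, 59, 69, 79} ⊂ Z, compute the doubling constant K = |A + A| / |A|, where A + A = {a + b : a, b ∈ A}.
K = |A + A| / |A| = 13/7

Enumerate A + A = {a + b : a, b ∈ A}. With |A| = 7, there are |A|^2 = 49 ordered sum pairs; collecting distinct values, A + A = {38, 48, 58, 68, 78, 88, 98, 108, 118, 128, 138, 148, 158}, so |A + A| = 13. Thus K = 13/7. Here |A + A| = 2|A| − 1 = 13, the minimum possible — so K = 13/7 is minimal, which holds iff A is an arithmetic progression.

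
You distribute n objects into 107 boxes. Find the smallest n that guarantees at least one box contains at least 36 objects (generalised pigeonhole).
n = (36 − 1)·107 + 1 = 3746

By the generalised pigeonhole principle, to guarantee some box contains ≥ r objects we need more than (r − 1) · k objects total. Threshold: n = (r − 1) · k + 1. With r = 36 and k = 107: n = 35 · 107 + 1 = 3745 + 1 = 3746. For n = 3745 = 35 · 107, we can put exactly 35 objects in every box, avoiding 36 in any single one — so 3746 is tight.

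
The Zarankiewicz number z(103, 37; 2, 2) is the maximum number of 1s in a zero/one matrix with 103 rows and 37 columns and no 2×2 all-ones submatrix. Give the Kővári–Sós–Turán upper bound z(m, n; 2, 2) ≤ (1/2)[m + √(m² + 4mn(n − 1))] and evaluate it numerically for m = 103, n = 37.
z(103, 37; 2, 2) ≤ (1/2)[103 + √(103² + 4·103·37·36)] = (1/2)[103 + √559393] = 425.4629

Kővári–Sós–Turán: let r_1, ..., r_103 be the row sums and z = Σ r_i the total number of 1s. Each pair of columns can share at most one row with both entries 1 (else a 2×2 all-ones block appears), so Σ_i C(r_i, 2) ≤ C(37, 2) = 666. By convexity Σ_i C(r_i, 2) ≥ 103·C(z/103, 2) = z(z − 103)/(2·103), giving z² − 103z − 103·37·36 ≤ 0 and hence z ≤ (1/2)[103 + √(10609 + 4·137196)] = (1/2)[103 + √559393] ≈ (1/2)(103 + 747.9258) = 425.4629.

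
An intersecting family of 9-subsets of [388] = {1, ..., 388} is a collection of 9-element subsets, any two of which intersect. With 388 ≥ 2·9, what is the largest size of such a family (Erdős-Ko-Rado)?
max |F| = C(387, 8) = 11602201648047120

Erdős-Ko-Rado (1961): when n ≥ 2k, max |F| = C(n−1, k−1). The bound is attained by the star {A : i ∈ A} for any fixed i ∈ [n]. Here C(388−1, 9−1) = C(387, 8) = 11602201648047120.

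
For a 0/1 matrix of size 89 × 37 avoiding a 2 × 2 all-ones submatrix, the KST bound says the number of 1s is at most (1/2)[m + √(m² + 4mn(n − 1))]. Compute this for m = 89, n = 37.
z(89, 37; 2, 2) ≤ (1/2)[89 + √(89² + 4·89·37·36)] = (1/2)[89 + √482113] = 391.6718

Kővári–Sós–Turán: let r_1, ..., r_89 be the row sums and z = Σ r_i the total number of 1s. Each pair of columns can share at most one row with both entries 1 (else a 2×2 all-ones block appears), so Σ_i C(r_i, 2) ≤ C(37, 2) = 666. By convexity Σ_i C(r_i, 2) ≥ 89·C(z/89, 2) = z(z − 89)/(2·89), giving z² − 89z − 89·37·36 ≤ 0 and hence z ≤ (1/2)[89 + √(7921 + 4·118548)] = (1/2)[89 + √482113] ≈ (1/2)(89 + 694.3436) = 391.6718.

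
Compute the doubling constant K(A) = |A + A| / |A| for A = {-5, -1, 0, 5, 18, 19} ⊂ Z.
K = |A + A| / |A| = 19/6

Enumerate A + A = {a + b : a, b ∈ A}. With |A| = 6, there are |A|^2 = 36 ordered sum pairs; collecting distinct values, A + A = {-10, -6, -5, -2, -1, 0, 4, 5, 10, 13, 14, 17, 18, 19, 23, 24, 36, 37, 38}, so |A + A| = 19. Thus K = 19/6. For comparison, the minimum possible |A + A| over all 6-element sets is 2·6 − 1 = 11 (so min K = 11/6), attained only by arithmetic progressions.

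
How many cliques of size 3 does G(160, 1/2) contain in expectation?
E[# K_3] = C(160, 3) · (1/2)^C(3, 2) = 669920 / 2^3 = 83740

For each 3-subset S of vertices (there are C(160, 3) = 669920 such S), let X_S = 1 if S induces a K_3 (all C(3, 2) = 3 edges present). Then P(X_S = 1) = (1/2)^3 = 1/8. By linearity of expectation, E[# K_3] = C(160, 3) · (1/2)^3 = 669920 / 8 = 83740.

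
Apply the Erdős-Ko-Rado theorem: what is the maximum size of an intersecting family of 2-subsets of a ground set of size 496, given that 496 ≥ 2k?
max |F| = C(495, 1) = 495

The Erdős-Ko-Rado theorem states: for n ≥ 2k, an intersecting family of k-subsets of an n-element set has size at most C(n − 1, k − 1), with equality for 'star' families {A ⊆ [n] : |A| = k, i ∈ A} (fix an element i). For n = 496, k = 2: C(495, 1) = 495.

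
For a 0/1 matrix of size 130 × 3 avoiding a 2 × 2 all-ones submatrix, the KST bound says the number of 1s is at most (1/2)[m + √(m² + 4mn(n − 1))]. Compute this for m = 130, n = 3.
z(130, 3; 2, 2) ≤ (1/2)[130 + √(130² + 4·130·3·2)] = (1/2)[130 + √20020] = 135.746

Kővári–Sós–Turán: let r_1, ..., r_130 be the row sums and z = Σ r_i the total number of 1s. Each pair of columns can share at most one row with both entries 1 (else a 2×2 all-ones block appears), so Σ_i C(r_i, 2) ≤ C(3, 2) = 3. By convexity Σ_i C(r_i, 2) ≥ 130·C(z/130, 2) = z(z − 130)/(2·130), giving z² − 130z − 130·3·2 ≤ 0 and hence z ≤ (1/2)[130 + √(16900 + 4·780)] = (1/2)[130 + √20020] ≈ (1/2)(130 + 141.492) = 135.746.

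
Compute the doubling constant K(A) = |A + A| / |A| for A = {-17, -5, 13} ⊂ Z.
K = |A + A| / |A| = 6/3 = 2

Enumerate A + A = {a + b : a, b ∈ A}. With |A| = 3, there are |A|^2 = 9 ordered sum pairs; collecting distinct values, A + A = {-34, -22, -10, -4, 8, 26}, so |A + A| = 6. Thus K = 6/3 = 2. For comparison, the minimum possible |A + A| over all 3-element sets is 2·3 − 1 = 5 (so min K = 5/3), attained only by arithmetic progressions.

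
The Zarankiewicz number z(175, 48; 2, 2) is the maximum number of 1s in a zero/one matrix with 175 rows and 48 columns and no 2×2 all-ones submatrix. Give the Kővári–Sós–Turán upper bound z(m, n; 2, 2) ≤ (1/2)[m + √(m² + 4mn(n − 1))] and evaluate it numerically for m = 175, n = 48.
z(175, 48; 2, 2) ≤ (1/2)[175 + √(175² + 4·175·48·47)] = (1/2)[175 + √1609825] = 721.8944

Kővári–Sós–Turán: let r_1, ..., r_175 be the row sums and z = Σ r_i the total number of 1s. Each pair of columns can share at most one row with both entries 1 (else a 2×2 all-ones block appears), so Σ_i C(r_i, 2) ≤ C(48, 2) = 1128. By convexity Σ_i C(r_i, 2) ≥ 175·C(z/175, 2) = z(z − 175)/(2·175), giving z² − 175z − 175·48·47 ≤ 0 and hence z ≤ (1/2)[175 + √(30625 + 4·394800)] = (1/2)[175 + √1609825] ≈ (1/2)(175 + 1268.7888) = 721.8944.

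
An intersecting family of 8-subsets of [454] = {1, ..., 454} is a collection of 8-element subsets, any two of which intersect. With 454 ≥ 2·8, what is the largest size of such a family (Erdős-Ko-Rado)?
max |F| = C(453, 7) = 741356388162720

Erdős-Ko-Rado (1961): when n ≥ 2k, max |F| = C(n−1, k−1). The bound is attained by the star {A : i ∈ A} for any fixed i ∈ [n]. Here C(454−1, 8−1) = C(453, 7) = 741356388162720.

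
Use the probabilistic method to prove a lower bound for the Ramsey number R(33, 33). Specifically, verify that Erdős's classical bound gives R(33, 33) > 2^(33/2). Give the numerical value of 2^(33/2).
2^(33/2) = 92681.9; so R(33, 33) > 92681.9

Colour each edge of K_n uniformly at random with red/blue. The expected number of monochromatic K_33 is C(n, 33) · 2 · 2^(−C(33,2)). If C(n, 33) · 2^(1 − C(33,2)) < 1, then with positive probability no monochromatic K_33 exists, so R(33, 33) > n. The standard estimate C(n, 33) ≤ n^33/33! shows this inequality holds whenever n ≤ 2^(33/2) (since 33! · 2^(C(33,2) − 1) > 2^(33^2/2) ≥ n^33). Hence R(33, 33) > 2^(33/2) = 92681.9.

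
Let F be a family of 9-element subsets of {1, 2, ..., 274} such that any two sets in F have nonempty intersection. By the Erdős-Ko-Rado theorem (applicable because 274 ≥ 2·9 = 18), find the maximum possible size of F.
max |F| = C(273, 8) = 689960224294614

Erdős-Ko-Rado (1961): when n ≥ 2k, max |F| = C(n−1, k−1). The bound is attained by the star {A : i ∈ A} for any fixed i ∈ [n]. Here C(274−1, 9−1) = C(273, 8) = 689960224294614.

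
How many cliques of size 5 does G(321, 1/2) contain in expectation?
E[# K_5] = C(321, 5) · (1/2)^C(5, 2) = 27526489584 / 2^10 = 1720405599/64 = 26881337.484375

For each 5-subset S of vertices (there are C(321, 5) = 27526489584 such S), let X_S = 1 if S induces a K_5 (all C(5, 2) = 10 edges present). Then P(X_S = 1) = (1/2)^10 = 1/1024. By linearity of expectation, E[# K_5] = C(321, 5) · (1/2)^10 = 27526489584 / 1024 = 1720405599/64 = 26881337.484375.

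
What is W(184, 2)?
W(184, 2) = 184 + 1 = 185

A 2-term AP is any pair of integers, so a monochromatic 2-AP exists iff some colour is used at least twice. With 184 colours, the colouring i ↦ i on {1, ..., 184} uses each colour once, avoiding any monochromatic pair, so W(184, 2) > 184. For {1, ..., 185}, pigeonhole forces two integers of the same colour, which form a monochromatic 2-AP. Hence W(184, 2) = 185.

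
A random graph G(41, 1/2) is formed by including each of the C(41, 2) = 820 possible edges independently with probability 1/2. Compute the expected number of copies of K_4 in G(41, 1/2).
E[# K_4] = C(41, 4) · (1/2)^C(4, 2) = 101270 / 2^6 = 50635/32 = 1582.34375

For each 4-subset S of vertices (there are C(41, 4) = 101270 such S), let X_S = 1 if S induces a K_4 (all C(4, 2) = 6 edges present). Then P(X_S = 1) = (1/2)^6 = 1/64. By linearity of expectation, E[# K_4] = C(41, 4) · (1/2)^6 = 101270 / 64 = 50635/32 = 1582.34375.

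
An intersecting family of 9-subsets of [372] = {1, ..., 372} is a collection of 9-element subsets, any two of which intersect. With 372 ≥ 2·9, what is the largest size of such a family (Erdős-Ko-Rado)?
max |F| = C(371, 8) = 8250318085936290

Erdős-Ko-Rado (1961): when n ≥ 2k, max |F| = C(n−1, k−1). The bound is attained by the star {A : i ∈ A} for any fixed i ∈ [n]. Here C(372−1, 9−1) = C(371, 8) = 8250318085936290.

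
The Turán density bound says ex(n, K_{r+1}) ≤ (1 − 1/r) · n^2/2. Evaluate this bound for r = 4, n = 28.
Turán density bound = (3/4) · 28^2/2 = 294

Turán's theorem: ex(n, K_{r+1}) is achieved by the complete r-partite Turán graph T(n, r) with parts as balanced as possible, and is at most (1 − 1/r) · n^2/2. For r = 4, n = 28: the density bound is (3/4) · 784/2 = 294. Since 4 ∣ 28, the Turán graph T(28, 4) has parts of equal size 7, and its edge count e(T(28, 4)) = 294 attains the density bound exactly.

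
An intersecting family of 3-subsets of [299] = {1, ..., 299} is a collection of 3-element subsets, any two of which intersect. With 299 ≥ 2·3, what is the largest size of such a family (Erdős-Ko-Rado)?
max |F| = C(298, 2) = 44253

Erdős-Ko-Rado (1961): when n ≥ 2k, max |F| = C(n−1, k−1). The bound is attained by the star {A : i ∈ A} for any fixed i ∈ [n]. Here C(299−1, 3−1) = C(298, 2) = 44253.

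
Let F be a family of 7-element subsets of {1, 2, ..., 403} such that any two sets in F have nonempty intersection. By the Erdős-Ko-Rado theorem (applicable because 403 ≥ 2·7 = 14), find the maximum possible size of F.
max |F| = C(402, 6) = 5646045778660

The Erdős-Ko-Rado theorem states: for n ≥ 2k, an intersecting family of k-subsets of an n-element set has size at most C(n − 1, k − 1), with equality for 'star' families {A ⊆ [n] : |A| = k, i ∈ A} (fix an element i). For n = 403, k = 7: C(402, 6) = 5646045778660.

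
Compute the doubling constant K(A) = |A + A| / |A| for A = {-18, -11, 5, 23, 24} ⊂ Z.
K = |A + A| / |A| = 15/5 = 3

Enumerate A + A = {a + b : a, b ∈ A}. With |A| = 5, there are |A|^2 = 25 ordered sum pairs; collecting distinct values, A + A = {-36, -29, -22, -13, -6, 5, 6, 10, 12, 13, 28, 29, 46, 47, 48}, so |A + A| = 15. Thus K = 15/5 = 3. For comparison, the minimum possible |A + A| over all 5-element sets is 2·5 − 1 = 9 (so min K = 9/5), attained only by arithmetic progressions.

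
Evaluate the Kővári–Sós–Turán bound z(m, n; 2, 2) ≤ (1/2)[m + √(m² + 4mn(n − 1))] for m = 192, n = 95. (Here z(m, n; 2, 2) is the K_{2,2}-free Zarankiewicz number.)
z(192, 95; 2, 2) ≤ (1/2)[192 + √(192² + 4·192·95·94)] = (1/2)[192 + √6895104] = 1408.9265

Kővári–Sós–Turán: let r_1, ..., r_192 be the row sums and z = Σ r_i the total number of 1s. Each pair of columns can share at most one row with both entries 1 (else a 2×2 all-ones block appears), so Σ_i C(r_i, 2) ≤ C(95, 2) = 4465. By convexity Σ_i C(r_i, 2) ≥ 192·C(z/192, 2) = z(z − 192)/(2·192), giving z² − 192z − 192·95·94 ≤ 0 and hence z ≤ (1/2)[192 + √(36864 + 4·1714560)] = (1/2)[192 + √6895104] ≈ (1/2)(192 + 2625.853) = 1408.9265.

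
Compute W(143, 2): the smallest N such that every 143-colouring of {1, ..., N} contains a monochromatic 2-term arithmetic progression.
W(143, 2) = 143 + 1 = 144

A 2-term AP is any pair of integers, so a monochromatic 2-AP exists iff some colour is used at least twice. With 143 colours, the colouring i ↦ i on {1, ..., 143} uses each colour once, avoiding any monochromatic pair, so W(143, 2) > 143. For {1, ..., 144}, pigeonhole forces two integers of the same colour, which form a monochromatic 2-AP. Hence W(143, 2) = 144.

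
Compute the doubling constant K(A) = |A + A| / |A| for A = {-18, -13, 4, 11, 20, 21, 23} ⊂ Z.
K = |A + A| / |A| = 27/7

Enumerate A + A = {a + b : a, b ∈ A}. With |A| = 7, there are |A|^2 = 49 ordered sum pairs; collecting distinct values, A + A = {-36, -31, -26, -14, -9, -7, -2, 2, 3, 5, 7, 8, 10, 15, 22, 24, 25, 27, 31, 32, 34, 40, 41, 42, 43, 44, 46}, so |A + A| = 27. Thus K = 27/7. For comparison, the minimum possible |A + A| over all 7-element sets is 2·7 − 1 = 13 (so min K = 13/7), attained only by arithmetic progressions.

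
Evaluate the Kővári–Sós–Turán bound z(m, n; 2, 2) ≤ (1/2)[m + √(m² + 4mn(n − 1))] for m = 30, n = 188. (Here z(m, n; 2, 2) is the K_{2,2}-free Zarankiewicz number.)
z(30, 188; 2, 2) ≤ (1/2)[30 + √(30² + 4·30·188·187)] = (1/2)[30 + √4219620] = 1042.0857

Kővári–Sós–Turán: let r_1, ..., r_30 be the row sums and z = Σ r_i the total number of 1s. Each pair of columns can share at most one row with both entries 1 (else a 2×2 all-ones block appears), so Σ_i C(r_i, 2) ≤ C(188, 2) = 17578. By convexity Σ_i C(r_i, 2) ≥ 30·C(z/30, 2) = z(z − 30)/(2·30), giving z² − 30z − 30·188·187 ≤ 0 and hence z ≤ (1/2)[30 + √(900 + 4·1054680)] = (1/2)[30 + √4219620] ≈ (1/2)(30 + 2054.1714) = 1042.0857.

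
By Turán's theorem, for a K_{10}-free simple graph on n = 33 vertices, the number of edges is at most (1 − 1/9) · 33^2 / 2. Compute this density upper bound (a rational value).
Turán density bound = (8/9) · 33^2/2 = 484

Turán's theorem: ex(n, K_{r+1}) is achieved by the complete r-partite Turán graph T(n, r) with parts as balanced as possible, and is at most (1 − 1/r) · n^2/2. For r = 9, n = 33: the density bound is (8/9) · 1089/2 = 484. The integer-valued extremum is e(T(33, 9)) = 483, which is strictly less than the density bound 484 since 9 ∤ 33 (the parts of T(33, 9) cannot all be equal).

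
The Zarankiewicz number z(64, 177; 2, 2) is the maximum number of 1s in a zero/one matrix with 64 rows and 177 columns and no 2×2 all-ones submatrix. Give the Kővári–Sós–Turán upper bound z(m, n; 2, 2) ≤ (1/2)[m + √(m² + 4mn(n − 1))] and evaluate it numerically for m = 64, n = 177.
z(64, 177; 2, 2) ≤ (1/2)[64 + √(64² + 4·64·177·176)] = (1/2)[64 + √7979008] = 1444.3569

Kővári–Sós–Turán: let r_1, ..., r_64 be the row sums and z = Σ r_i the total number of 1s. Each pair of columns can share at most one row with both entries 1 (else a 2×2 all-ones block appears), so Σ_i C(r_i, 2) ≤ C(177, 2) = 15576. By convexity Σ_i C(r_i, 2) ≥ 64·C(z/64, 2) = z(z − 64)/(2·64), giving z² − 64z − 64·177·176 ≤ 0 and hence z ≤ (1/2)[64 + √(4096 + 4·1993728)] = (1/2)[64 + √7979008] ≈ (1/2)(64 + 2824.7138) = 1444.3569.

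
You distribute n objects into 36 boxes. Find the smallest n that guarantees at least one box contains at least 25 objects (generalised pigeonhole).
n = (25 − 1)·36 + 1 = 865

By the generalised pigeonhole principle, to guarantee some box contains ≥ r objects we need more than (r − 1) · k objects total. Threshold: n = (r − 1) · k + 1. With r = 25 and k = 36: n = 24 · 36 + 1 = 864 + 1 = 865. For n = 864 = 24 · 36, we can put exactly 24 objects in every box, avoiding 25 in any single one — so 865 is tight.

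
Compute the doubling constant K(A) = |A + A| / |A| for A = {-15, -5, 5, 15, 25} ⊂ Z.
K = |A + A| / |A| = 9/5

Enumerate A + A = {a + b : a, b ∈ A}. With |A| = 5, there are |A|^2 = 25 ordered sum pairs; collecting distinct values, A + A = {-30, -20, -10, 0, 10, 20, 30, 40, 50}, so |A + A| = 9. Thus K = 9/5. Here |A + A| = 2|A| − 1 = 9, the minimum possible — so K = 9/5 is minimal, which holds iff A is an arithmetic progression.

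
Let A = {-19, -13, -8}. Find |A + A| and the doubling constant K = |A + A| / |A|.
K = |A + A| / |A| = 6/3 = 2

Enumerate A + A = {a + b : a, b ∈ A}. With |A| = 3, there are |A|^2 = 9 ordered sum pairs; collecting distinct values, A + A = {-38, -32, -27, -26, -21, -16}, so |A + A| = 6. Thus K = 6/3 = 2. For comparison, the minimum possible |A + A| over all 3-element sets is 2·3 − 1 = 5 (so min K = 5/3), attained only by arithmetic progressions.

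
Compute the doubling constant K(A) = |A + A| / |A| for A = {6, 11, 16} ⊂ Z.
K = |A + A| / |A| = 5/3

Enumerate A + A = {a + b : a, b ∈ A}. With |A| = 3, there are |A|^2 = 9 ordered sum pairs; collecting distinct values, A + A = {12, 17, 22, 27, 32}, so |A + A| = 5. Thus K = 5/3. Here |A + A| = 2|A| − 1 = 5, the minimum possible — so K = 5/3 is minimal, which holds iff A is an arithmetic progression.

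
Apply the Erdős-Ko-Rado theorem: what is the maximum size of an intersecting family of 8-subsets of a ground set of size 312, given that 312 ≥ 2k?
max |F| = C(311, 7) = 52162738527405

Erdős-Ko-Rado (1961): when n ≥ 2k, max |F| = C(n−1, k−1). The bound is attained by the star {A : i ∈ A} for any fixed i ∈ [n]. Here C(312−1, 8−1) = C(311, 7) = 52162738527405.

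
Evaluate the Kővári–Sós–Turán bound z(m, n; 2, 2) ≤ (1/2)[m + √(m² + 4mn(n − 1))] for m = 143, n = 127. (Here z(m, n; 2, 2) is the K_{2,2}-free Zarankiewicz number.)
z(143, 127; 2, 2) ≤ (1/2)[143 + √(143² + 4·143·127·126)] = (1/2)[143 + √9173593] = 1585.897

Kővári–Sós–Turán: let r_1, ..., r_143 be the row sums and z = Σ r_i the total number of 1s. Each pair of columns can share at most one row with both entries 1 (else a 2×2 all-ones block appears), so Σ_i C(r_i, 2) ≤ C(127, 2) = 8001. By convexity Σ_i C(r_i, 2) ≥ 143·C(z/143, 2) = z(z − 143)/(2·143), giving z² − 143z − 143·127·126 ≤ 0 and hence z ≤ (1/2)[143 + √(20449 + 4·2288286)] = (1/2)[143 + √9173593] ≈ (1/2)(143 + 3028.794) = 1585.897.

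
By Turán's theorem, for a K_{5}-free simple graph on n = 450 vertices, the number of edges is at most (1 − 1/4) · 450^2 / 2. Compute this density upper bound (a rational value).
Turán density bound = (3/4) · 450^2/2 = 151875/2 ≈ 75937.5

Turán's theorem: ex(n, K_{r+1}) is achieved by the complete r-partite Turán graph T(n, r) with parts as balanced as possible, and is at most (1 − 1/r) · n^2/2. For r = 4, n = 450: the density bound is (3/4) · 202500/2 = 151875/2 ≈ 75937.5. The integer-valued extremum is e(T(450, 4)) = 75937, which is strictly less than the density bound 151875/2 since 4 ∤ 450 (the parts of T(450, 4) cannot all be equal).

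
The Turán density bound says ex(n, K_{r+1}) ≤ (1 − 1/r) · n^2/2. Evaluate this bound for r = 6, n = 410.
Turán density bound = (5/6) · 410^2/2 = 210125/3 ≈ 70041.6667

Turán's theorem: ex(n, K_{r+1}) is achieved by the complete r-partite Turán graph T(n, r) with parts as balanced as possible, and is at most (1 − 1/r) · n^2/2. For r = 6, n = 410: the density bound is (5/6) · 168100/2 = 210125/3 ≈ 70041.6667. The integer-valued extremum is e(T(410, 6)) = 70041, which is strictly less than the density bound 210125/3 since 6 ∤ 410 (the parts of T(410, 6) cannot all be equal).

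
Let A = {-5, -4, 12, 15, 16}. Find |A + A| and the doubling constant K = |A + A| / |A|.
K = |A + A| / |A| = 14/5

Enumerate A + A = {a + b : a, b ∈ A}. With |A| = 5, there are |A|^2 = 25 ordered sum pairs; collecting distinct values, A + A = {-10, -9, -8, 7, 8, 10, 11, 12, 24, 27, 28, 30, 31, 32}, so |A + A| = 14. Thus K = 14/5. For comparison, the minimum possible |A + A| over all 5-element sets is 2·5 − 1 = 9 (so min K = 9/5), attained only by arithmetic progressions.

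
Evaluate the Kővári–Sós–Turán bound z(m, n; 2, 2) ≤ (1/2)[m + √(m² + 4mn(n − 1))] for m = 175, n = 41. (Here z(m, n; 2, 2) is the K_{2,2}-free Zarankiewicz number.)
z(175, 41; 2, 2) ≤ (1/2)[175 + √(175² + 4·175·41·40)] = (1/2)[175 + √1178625] = 630.3225

Kővári–Sós–Turán: let r_1, ..., r_175 be the row sums and z = Σ r_i the total number of 1s. Each pair of columns can share at most one row with both entries 1 (else a 2×2 all-ones block appears), so Σ_i C(r_i, 2) ≤ C(41, 2) = 820. By convexity Σ_i C(r_i, 2) ≥ 175·C(z/175, 2) = z(z − 175)/(2·175), giving z² − 175z − 175·41·40 ≤ 0 and hence z ≤ (1/2)[175 + √(30625 + 4·287000)] = (1/2)[175 + √1178625] ≈ (1/2)(175 + 1085.645) = 630.3225.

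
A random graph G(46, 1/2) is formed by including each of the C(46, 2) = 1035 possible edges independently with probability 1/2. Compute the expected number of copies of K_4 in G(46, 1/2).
E[# K_4] = C(46, 4) · (1/2)^C(4, 2) = 163185 / 2^6 = 2549.765625

For each 4-subset S of vertices (there are C(46, 4) = 163185 such S), let X_S = 1 if S induces a K_4 (all C(4, 2) = 6 edges present). Then P(X_S = 1) = (1/2)^6 = 1/64. By linearity of expectation, E[# K_4] = C(46, 4) · (1/2)^6 = 163185 / 64 = 2549.765625.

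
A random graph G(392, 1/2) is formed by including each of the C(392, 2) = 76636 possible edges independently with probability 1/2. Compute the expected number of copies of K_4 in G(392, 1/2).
E[# K_4] = C(392, 4) · (1/2)^C(4, 2) = 968870630 / 2^6 = 484435315/32 = 15138603.59375

For each 4-subset S of vertices (there are C(392, 4) = 968870630 such S), let X_S = 1 if S induces a K_4 (all C(4, 2) = 6 edges present). Then P(X_S = 1) = (1/2)^6 = 1/64. By linearity of expectation, E[# K_4] = C(392, 4) · (1/2)^6 = 968870630 / 64 = 484435315/32 = 15138603.59375.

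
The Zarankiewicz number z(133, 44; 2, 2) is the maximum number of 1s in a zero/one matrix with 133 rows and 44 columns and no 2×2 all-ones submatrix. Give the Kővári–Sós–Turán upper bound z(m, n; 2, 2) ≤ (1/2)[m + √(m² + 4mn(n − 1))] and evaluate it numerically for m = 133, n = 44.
z(133, 44; 2, 2) ≤ (1/2)[133 + √(133² + 4·133·44·43)] = (1/2)[133 + √1024233] = 572.522

Kővári–Sós–Turán: let r_1, ..., r_133 be the row sums and z = Σ r_i the total number of 1s. Each pair of columns can share at most one row with both entries 1 (else a 2×2 all-ones block appears), so Σ_i C(r_i, 2) ≤ C(44, 2) = 946. By convexity Σ_i C(r_i, 2) ≥ 133·C(z/133, 2) = z(z − 133)/(2·133), giving z² − 133z − 133·44·43 ≤ 0 and hence z ≤ (1/2)[133 + √(17689 + 4·251636)] = (1/2)[133 + √1024233] ≈ (1/2)(133 + 1012.044) = 572.522.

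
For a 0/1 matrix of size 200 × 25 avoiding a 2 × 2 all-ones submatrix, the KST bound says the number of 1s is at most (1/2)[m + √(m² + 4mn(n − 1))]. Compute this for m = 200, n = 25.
z(200, 25; 2, 2) ≤ (1/2)[200 + √(200² + 4·200·25·24)] = (1/2)[200 + √520000] = 460.5551

Kővári–Sós–Turán: let r_1, ..., r_200 be the row sums and z = Σ r_i the total number of 1s. Each pair of columns can share at most one row with both entries 1 (else a 2×2 all-ones block appears), so Σ_i C(r_i, 2) ≤ C(25, 2) = 300. By convexity Σ_i C(r_i, 2) ≥ 200·C(z/200, 2) = z(z − 200)/(2·200), giving z² − 200z − 200·25·24 ≤ 0 and hence z ≤ (1/2)[200 + √(40000 + 4·120000)] = (1/2)[200 + √520000] ≈ (1/2)(200 + 721.1103) = 460.5551.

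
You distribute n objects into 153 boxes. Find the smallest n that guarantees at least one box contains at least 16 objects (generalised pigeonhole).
n = (16 − 1)·153 + 1 = 2296

By the generalised pigeonhole principle, to guarantee some box contains ≥ r objects we need more than (r − 1) · k objects total. Threshold: n = (r − 1) · k + 1. With r = 16 and k = 153: n = 15 · 153 + 1 = 2295 + 1 = 2296. For n = 2295 = 15 · 153, we can put exactly 15 objects in every box, avoiding 16 in any single one — so 2296 is tight.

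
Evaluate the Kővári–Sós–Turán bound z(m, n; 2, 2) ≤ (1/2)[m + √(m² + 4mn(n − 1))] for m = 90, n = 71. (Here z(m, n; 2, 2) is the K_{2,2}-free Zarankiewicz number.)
z(90, 71; 2, 2) ≤ (1/2)[90 + √(90² + 4·90·71·70)] = (1/2)[90 + √1797300] = 715.3171

Kővári–Sós–Turán: let r_1, ..., r_90 be the row sums and z = Σ r_i the total number of 1s. Each pair of columns can share at most one row with both entries 1 (else a 2×2 all-ones block appears), so Σ_i C(r_i, 2) ≤ C(71, 2) = 2485. By convexity Σ_i C(r_i, 2) ≥ 90·C(z/90, 2) = z(z − 90)/(2·90), giving z² − 90z − 90·71·70 ≤ 0 and hence z ≤ (1/2)[90 + √(8100 + 4·447300)] = (1/2)[90 + √1797300] ≈ (1/2)(90 + 1340.6342) = 715.3171.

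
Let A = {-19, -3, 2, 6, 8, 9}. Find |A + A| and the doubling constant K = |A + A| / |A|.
K = |A + A| / |A| = 21/6 = 7/2

Enumerate A + A = {a + b : a, b ∈ A}. With |A| = 6, there are |A|^2 = 36 ordered sum pairs; collecting distinct values, A + A = {-38, -22, -17, -13, -11, -10, -6, -1, 3, 4, 5, 6, 8, 10, 11, 12, 14, 15, 16, 17, 18}, so |A + A| = 21. Thus K = 21/6 = 7/2. For comparison, the minimum possible |A + A| over all 6-element sets is 2·6 − 1 = 11 (so min K = 11/6), attained only by arithmetic progressions.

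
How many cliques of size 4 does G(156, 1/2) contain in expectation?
E[# K_4] = C(156, 4) · (1/2)^C(4, 2) = 23738715 / 2^6 = 370917.421875

For each 4-subset S of vertices (there are C(156, 4) = 23738715 such S), let X_S = 1 if S induces a K_4 (all C(4, 2) = 6 edges present). Then P(X_S = 1) = (1/2)^6 = 1/64. By linearity of expectation, E[# K_4] = C(156, 4) · (1/2)^6 = 23738715 / 64 = 370917.421875.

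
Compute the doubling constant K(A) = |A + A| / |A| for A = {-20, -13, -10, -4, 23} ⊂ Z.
K = |A + A| / |A| = 15/5 = 3

Enumerate A + A = {a + b : a, b ∈ A}. With |A| = 5, there are |A|^2 = 25 ordered sum pairs; collecting distinct values, A + A = {-40, -33, -30, -26, -24, -23, -20, -17, -14, -8, 3, 10, 13, 19, 46}, so |A + A| = 15. Thus K = 15/5 = 3. For comparison, the minimum possible |A + A| over all 5-element sets is 2·5 − 1 = 9 (so min K = 9/5), attained only by arithmetic progressions.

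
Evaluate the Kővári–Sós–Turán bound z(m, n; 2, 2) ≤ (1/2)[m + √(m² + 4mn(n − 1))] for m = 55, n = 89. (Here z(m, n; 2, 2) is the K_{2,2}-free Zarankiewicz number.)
z(55, 89; 2, 2) ≤ (1/2)[55 + √(55² + 4·55·89·88)] = (1/2)[55 + √1726065] = 684.399

Kővári–Sós–Turán: let r_1, ..., r_55 be the row sums and z = Σ r_i the total number of 1s. Each pair of columns can share at most one row with both entries 1 (else a 2×2 all-ones block appears), so Σ_i C(r_i, 2) ≤ C(89, 2) = 3916. By convexity Σ_i C(r_i, 2) ≥ 55·C(z/55, 2) = z(z − 55)/(2·55), giving z² − 55z − 55·89·88 ≤ 0 and hence z ≤ (1/2)[55 + √(3025 + 4·430760)] = (1/2)[55 + √1726065] ≈ (1/2)(55 + 1313.7979) = 684.399.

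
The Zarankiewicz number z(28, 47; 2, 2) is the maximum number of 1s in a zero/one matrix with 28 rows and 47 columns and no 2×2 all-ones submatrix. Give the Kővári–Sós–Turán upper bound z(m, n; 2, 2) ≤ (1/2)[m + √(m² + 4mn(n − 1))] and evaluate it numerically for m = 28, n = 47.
z(28, 47; 2, 2) ≤ (1/2)[28 + √(28² + 4·28·47·46)] = (1/2)[28 + √242928] = 260.4386

Kővári–Sós–Turán: let r_1, ..., r_28 be the row sums and z = Σ r_i the total number of 1s. Each pair of columns can share at most one row with both entries 1 (else a 2×2 all-ones block appears), so Σ_i C(r_i, 2) ≤ C(47, 2) = 1081. By convexity Σ_i C(r_i, 2) ≥ 28·C(z/28, 2) = z(z − 28)/(2·28), giving z² − 28z − 28·47·46 ≤ 0 and hence z ≤ (1/2)[28 + √(784 + 4·60536)] = (1/2)[28 + √242928] ≈ (1/2)(28 + 492.8773) = 260.4386.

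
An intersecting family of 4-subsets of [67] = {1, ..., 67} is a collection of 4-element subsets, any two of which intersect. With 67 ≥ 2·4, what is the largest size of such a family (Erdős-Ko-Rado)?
max |F| = C(66, 3) = 45760

The Erdős-Ko-Rado theorem states: for n ≥ 2k, an intersecting family of k-subsets of an n-element set has size at most C(n − 1, k − 1), with equality for 'star' families {A ⊆ [n] : |A| = k, i ∈ A} (fix an element i). For n = 67, k = 4: C(66, 3) = 45760.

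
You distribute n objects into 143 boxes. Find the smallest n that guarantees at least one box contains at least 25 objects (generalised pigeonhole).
n = (25 − 1)·143 + 1 = 3433

By the generalised pigeonhole principle, to guarantee some box contains ≥ r objects we need more than (r − 1) · k objects total. Threshold: n = (r − 1) · k + 1. With r = 25 and k = 143: n = 24 · 143 + 1 = 3432 + 1 = 3433. For n = 3432 = 24 · 143, we can put exactly 24 objects in every box, avoiding 25 in any single one — so 3433 is tight.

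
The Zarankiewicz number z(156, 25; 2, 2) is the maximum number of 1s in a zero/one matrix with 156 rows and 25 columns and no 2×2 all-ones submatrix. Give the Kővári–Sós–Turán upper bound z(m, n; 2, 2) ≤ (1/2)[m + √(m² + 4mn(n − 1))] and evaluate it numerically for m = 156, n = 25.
z(156, 25; 2, 2) ≤ (1/2)[156 + √(156² + 4·156·25·24)] = (1/2)[156 + √398736] = 393.7277

Kővári–Sós–Turán: let r_1, ..., r_156 be the row sums and z = Σ r_i the total number of 1s. Each pair of columns can share at most one row with both entries 1 (else a 2×2 all-ones block appears), so Σ_i C(r_i, 2) ≤ C(25, 2) = 300. By convexity Σ_i C(r_i, 2) ≥ 156·C(z/156, 2) = z(z − 156)/(2·156), giving z² − 156z − 156·25·24 ≤ 0 and hence z ≤ (1/2)[156 + √(24336 + 4·93600)] = (1/2)[156 + √398736] ≈ (1/2)(156 + 631.4555) = 393.7277.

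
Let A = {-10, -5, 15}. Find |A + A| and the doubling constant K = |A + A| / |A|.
K = |A + A| / |A| = 6/3 = 2

Enumerate A + A = {a + b : a, b ∈ A}. With |A| = 3, there are |A|^2 = 9 ordered sum pairs; collecting distinct values, A + A = {-20, -15, -10, 5, 10, 30}, so |A + A| = 6. Thus K = 6/3 = 2. For comparison, the minimum possible |A + A| over all 3-element sets is 2·3 − 1 = 5 (so min K = 5/3), attained only by arithmetic progressions.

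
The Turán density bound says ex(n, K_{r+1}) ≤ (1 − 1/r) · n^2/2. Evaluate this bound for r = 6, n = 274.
Turán density bound = (5/6) · 274^2/2 = 93845/3 ≈ 31281.6667

Turán's theorem: ex(n, K_{r+1}) is achieved by the complete r-partite Turán graph T(n, r) with parts as balanced as possible, and is at most (1 − 1/r) · n^2/2. For r = 6, n = 274: the density bound is (5/6) · 75076/2 = 93845/3 ≈ 31281.6667. The integer-valued extremum is e(T(274, 6)) = 31281, which is strictly less than the density bound 93845/3 since 6 ∤ 274 (the parts of T(274, 6) cannot all be equal).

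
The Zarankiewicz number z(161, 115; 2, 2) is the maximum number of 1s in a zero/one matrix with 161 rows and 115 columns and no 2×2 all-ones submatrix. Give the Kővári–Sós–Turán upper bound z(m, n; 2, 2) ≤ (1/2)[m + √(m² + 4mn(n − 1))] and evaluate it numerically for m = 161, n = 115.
z(161, 115; 2, 2) ≤ (1/2)[161 + √(161² + 4·161·115·114)] = (1/2)[161 + √8468761] = 1535.5568

Kővári–Sós–Turán: let r_1, ..., r_161 be the row sums and z = Σ r_i the total number of 1s. Each pair of columns can share at most one row with both entries 1 (else a 2×2 all-ones block appears), so Σ_i C(r_i, 2) ≤ C(115, 2) = 6555. By convexity Σ_i C(r_i, 2) ≥ 161·C(z/161, 2) = z(z − 161)/(2·161), giving z² − 161z − 161·115·114 ≤ 0 and hence z ≤ (1/2)[161 + √(25921 + 4·2110710)] = (1/2)[161 + √8468761] ≈ (1/2)(161 + 2910.1136) = 1535.5568.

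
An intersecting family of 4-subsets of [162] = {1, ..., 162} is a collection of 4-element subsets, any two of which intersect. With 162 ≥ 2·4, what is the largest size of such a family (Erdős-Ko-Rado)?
max |F| = C(161, 3) = 682640

Erdős-Ko-Rado (1961): when n ≥ 2k, max |F| = C(n−1, k−1). The bound is attained by the star {A : i ∈ A} for any fixed i ∈ [n]. Here C(162−1, 4−1) = C(161, 3) = 682640.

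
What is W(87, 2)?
W(87, 2) = 87 + 1 = 88

A 2-term AP is any pair of integers, so a monochromatic 2-AP exists iff some colour is used at least twice. With 87 colours, the colouring i ↦ i on {1, ..., 87} uses each colour once, avoiding any monochromatic pair, so W(87, 2) > 87. For {1, ..., 88}, pigeonhole forces two integers of the same colour, which form a monochromatic 2-AP. Hence W(87, 2) = 88.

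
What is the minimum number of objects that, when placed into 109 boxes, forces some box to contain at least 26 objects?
n = (26 − 1)·109 + 1 = 2726

By the generalised pigeonhole principle, to guarantee some box contains ≥ r objects we need more than (r − 1) · k objects total. Threshold: n = (r − 1) · k + 1. With r = 26 and k = 109: n = 25 · 109 + 1 = 2725 + 1 = 2726. For n = 2725 = 25 · 109, we can put exactly 25 objects in every box, avoiding 26 in any single one — so 2726 is tight.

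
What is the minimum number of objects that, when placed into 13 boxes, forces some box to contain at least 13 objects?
n = (13 − 1)·13 + 1 = 157

By the generalised pigeonhole principle, to guarantee some box contains ≥ r objects we need more than (r − 1) · k objects total. Threshold: n = (r − 1) · k + 1. With r = 13 and k = 13: n = 12 · 13 + 1 = 156 + 1 = 157. For n = 156 = 12 · 13, we can put exactly 12 objects in every box, avoiding 13 in any single one — so 157 is tight.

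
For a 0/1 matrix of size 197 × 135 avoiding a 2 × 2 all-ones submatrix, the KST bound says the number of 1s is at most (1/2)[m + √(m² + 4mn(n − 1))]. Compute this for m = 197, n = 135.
z(197, 135; 2, 2) ≤ (1/2)[197 + √(197² + 4·197·135·134)] = (1/2)[197 + √14293729] = 1988.8524

Kővári–Sós–Turán: let r_1, ..., r_197 be the row sums and z = Σ r_i the total number of 1s. Each pair of columns can share at most one row with both entries 1 (else a 2×2 all-ones block appears), so Σ_i C(r_i, 2) ≤ C(135, 2) = 9045. By convexity Σ_i C(r_i, 2) ≥ 197·C(z/197, 2) = z(z − 197)/(2·197), giving z² − 197z − 197·135·134 ≤ 0 and hence z ≤ (1/2)[197 + √(38809 + 4·3563730)] = (1/2)[197 + √14293729] ≈ (1/2)(197 + 3780.7048) = 1988.8524.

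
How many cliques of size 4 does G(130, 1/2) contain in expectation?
E[# K_4] = C(130, 4) · (1/2)^C(4, 2) = 11358880 / 2^6 = 354965/2 = 177482.5

For each 4-subset S of vertices (there are C(130, 4) = 11358880 such S), let X_S = 1 if S induces a K_4 (all C(4, 2) = 6 edges present). Then P(X_S = 1) = (1/2)^6 = 1/64. By linearity of expectation, E[# K_4] = C(130, 4) · (1/2)^6 = 11358880 / 64 = 354965/2 = 177482.5.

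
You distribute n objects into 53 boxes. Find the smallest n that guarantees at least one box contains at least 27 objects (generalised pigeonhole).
n = (27 − 1)·53 + 1 = 1379

By the generalised pigeonhole principle, to guarantee some box contains ≥ r objects we need more than (r − 1) · k objects total. Threshold: n = (r − 1) · k + 1. With r = 27 and k = 53: n = 26 · 53 + 1 = 1378 + 1 = 1379. For n = 1378 = 26 · 53, we can put exactly 26 objects in every box, avoiding 27 in any single one — so 1379 is tight.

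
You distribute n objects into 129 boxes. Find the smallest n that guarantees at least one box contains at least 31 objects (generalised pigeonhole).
n = (31 − 1)·129 + 1 = 3871

By the generalised pigeonhole principle, to guarantee some box contains ≥ r objects we need more than (r − 1) · k objects total. Threshold: n = (r − 1) · k + 1. With r = 31 and k = 129: n = 30 · 129 + 1 = 3870 + 1 = 3871. For n = 3870 = 30 · 129, we can put exactly 30 objects in every box, avoiding 31 in any single one — so 3871 is tight.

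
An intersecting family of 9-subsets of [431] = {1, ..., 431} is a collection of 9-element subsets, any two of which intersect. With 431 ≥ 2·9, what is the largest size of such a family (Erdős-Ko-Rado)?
max |F| = C(430, 8) = 27150736911558975

The Erdős-Ko-Rado theorem states: for n ≥ 2k, an intersecting family of k-subsets of an n-element set has size at most C(n − 1, k − 1), with equality for 'star' families {A ⊆ [n] : |A| = k, i ∈ A} (fix an element i). For n = 431, k = 9: C(430, 8) = 27150736911558975.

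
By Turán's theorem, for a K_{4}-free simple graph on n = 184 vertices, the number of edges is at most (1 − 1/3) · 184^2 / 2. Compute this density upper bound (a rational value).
Turán density bound = (2/3) · 184^2/2 = 33856/3 ≈ 11285.3333

Turán's theorem: ex(n, K_{r+1}) is achieved by the complete r-partite Turán graph T(n, r) with parts as balanced as possible, and is at most (1 − 1/r) · n^2/2. For r = 3, n = 184: the density bound is (2/3) · 33856/2 = 33856/3 ≈ 11285.3333. The integer-valued extremum is e(T(184, 3)) = 11285, which is strictly less than the density bound 33856/3 since 3 ∤ 184 (the parts of T(184, 3) cannot all be equal).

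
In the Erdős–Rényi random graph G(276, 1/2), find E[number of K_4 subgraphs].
E[# K_4] = C(276, 4) · (1/2)^C(4, 2) = 236561325 / 2^6 = 3696270.703125

For each 4-subset S of vertices (there are C(276, 4) = 236561325 such S), let X_S = 1 if S induces a K_4 (all C(4, 2) = 6 edges present). Then P(X_S = 1) = (1/2)^6 = 1/64. By linearity of expectation, E[# K_4] = C(276, 4) · (1/2)^6 = 236561325 / 64 = 3696270.703125.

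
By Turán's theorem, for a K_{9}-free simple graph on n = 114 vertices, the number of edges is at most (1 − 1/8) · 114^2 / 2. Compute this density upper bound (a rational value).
Turán density bound = (7/8) · 114^2/2 = 22743/4 ≈ 5685.75

Turán's theorem: ex(n, K_{r+1}) is achieved by the complete r-partite Turán graph T(n, r) with parts as balanced as possible, and is at most (1 − 1/r) · n^2/2. For r = 8, n = 114: the density bound is (7/8) · 12996/2 = 22743/4 ≈ 5685.75. The integer-valued extremum is e(T(114, 8)) = 5685, which is strictly less than the density bound 22743/4 since 8 ∤ 114 (the parts of T(114, 8) cannot all be equal).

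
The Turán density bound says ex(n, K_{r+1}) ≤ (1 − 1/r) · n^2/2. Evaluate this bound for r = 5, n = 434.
Turán density bound = (4/5) · 434^2/2 = 376712/5 ≈ 75342.4

Turán's theorem: ex(n, K_{r+1}) is achieved by the complete r-partite Turán graph T(n, r) with parts as balanced as possible, and is at most (1 − 1/r) · n^2/2. For r = 5, n = 434: the density bound is (4/5) · 188356/2 = 376712/5 ≈ 75342.4. The integer-valued extremum is e(T(434, 5)) = 75342, which is strictly less than the density bound 376712/5 since 5 ∤ 434 (the parts of T(434, 5) cannot all be equal).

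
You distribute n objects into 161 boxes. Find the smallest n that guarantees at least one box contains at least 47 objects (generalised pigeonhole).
n = (47 − 1)·161 + 1 = 7407

By the generalised pigeonhole principle, to guarantee some box contains ≥ r objects we need more than (r − 1) · k objects total. Threshold: n = (r − 1) · k + 1. With r = 47 and k = 161: n = 46 · 161 + 1 = 7406 + 1 = 7407. For n = 7406 = 46 · 161, we can put exactly 46 objects in every box, avoiding 47 in any single one — so 7407 is tight.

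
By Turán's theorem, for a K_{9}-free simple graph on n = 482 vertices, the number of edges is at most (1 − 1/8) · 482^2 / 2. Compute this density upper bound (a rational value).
Turán density bound = (7/8) · 482^2/2 = 406567/4 ≈ 101641.75

Turán's theorem: ex(n, K_{r+1}) is achieved by the complete r-partite Turán graph T(n, r) with parts as balanced as possible, and is at most (1 − 1/r) · n^2/2. For r = 8, n = 482: the density bound is (7/8) · 232324/2 = 406567/4 ≈ 101641.75. The integer-valued extremum is e(T(482, 8)) = 101641, which is strictly less than the density bound 406567/4 since 8 ∤ 482 (the parts of T(482, 8) cannot all be equal).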